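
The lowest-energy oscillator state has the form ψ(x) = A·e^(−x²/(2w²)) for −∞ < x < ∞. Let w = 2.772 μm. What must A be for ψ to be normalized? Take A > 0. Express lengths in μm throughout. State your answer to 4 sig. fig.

Normalization requires ∫|ψ|² dx = 1, integrated from −∞ to ∞.
The integral (without the A² prefactor) comes out to √(π)·w.
With w = 2.772: A² = 0.20353 and A = 0.45114.

A ≈ 0.4511 μm^(-1/2)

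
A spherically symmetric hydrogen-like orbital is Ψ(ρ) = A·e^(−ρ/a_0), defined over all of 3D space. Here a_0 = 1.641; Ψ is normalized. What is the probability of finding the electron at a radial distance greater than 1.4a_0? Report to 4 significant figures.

P ≈ 0.4695

Integrate the radial probability density 4πρ²|Ψ|² over ρ > 1.4a_0.
A² is fixed by ∫₀^∞ 4πρ²|Ψ|² dρ = 1, i.e. A² = (π·a_0^3)^(−1).
In terms of u = ρ/a_0 (A², 4π and the length scale all cancel between numerator and denominator), P = [∫_{1.4}^{∞} u^2·e^(-2·u) du] / [∫_{0}^{∞} u^2·e^(-2·u) du].
An antiderivative of u^2·e^(-2·u) is -(2·u^2 + 2·u + 1)·e^(-2·u)/4; evaluating from 1.4 to ∞ gives 193·e^(-14/5)/100, while the full integral is 1/4.
The region integral divided by the full integral gives P = 0.46945.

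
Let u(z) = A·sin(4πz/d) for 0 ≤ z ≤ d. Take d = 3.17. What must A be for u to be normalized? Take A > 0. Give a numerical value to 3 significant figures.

Require ∫ |u|² dz = 1 over the whole domain.
Using sin²θ = (1 − cos 2θ)/2, carrying out the integral gives A² · d/2.
With d = 3.17: A² = 0.6309 and A = 0.7943.

A ≈ 0.794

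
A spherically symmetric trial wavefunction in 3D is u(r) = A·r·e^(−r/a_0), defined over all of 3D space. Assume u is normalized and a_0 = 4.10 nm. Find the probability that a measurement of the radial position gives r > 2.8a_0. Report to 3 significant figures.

P ≈ 0.342

P = ∫ |u|² 4πr² dr over r > 2.8a_0.
The full normalization integral is A²·[3·π·a_0^5] = 1, fixing A².
Let t = r/a_0; then A², 4π and the length scale all cancel, so P = ∫_{2.8}^{∞} t^4·e^(-2·t) dt ÷ ∫_{0}^{∞} t^4·e^(-2·t) dt.
With ∫ t^4·e^(-2·t) dt = -(t^4/2 + t^3 + 3·t^2/2 + 3·t/2 + 3/4)·e^(-2·t) + C, the region integral is ≈ 0.25661 and the full one is 3/4.
The region integral divided by the full integral gives P = 0.3422.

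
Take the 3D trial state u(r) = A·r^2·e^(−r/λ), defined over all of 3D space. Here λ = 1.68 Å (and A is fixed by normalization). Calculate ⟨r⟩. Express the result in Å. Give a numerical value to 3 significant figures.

The expectation value is the |u|²-weighted average of r: ∫ r|u|² 4πr² dr.
Evaluating both integrals, ⟨r⟩ = 7·λ/2.
Putting λ = 1.68 gives 5.880.

⟨r⟩ ≈ 5.88 Å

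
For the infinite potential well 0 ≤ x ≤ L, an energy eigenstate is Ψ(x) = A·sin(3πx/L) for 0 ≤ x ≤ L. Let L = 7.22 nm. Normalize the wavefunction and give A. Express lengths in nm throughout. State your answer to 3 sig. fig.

Require ∫ |Ψ|² dx = 1 over the whole domain.
With ∫₀^L sin²(nπx/L) dx = L/2, carrying out the integral gives A² · L/2.
Hence A² = 1/[L/2].
With L = 7.22: A² = 0.2770 and A = 0.5263.

A ≈ 0.526 nm^(-1/2)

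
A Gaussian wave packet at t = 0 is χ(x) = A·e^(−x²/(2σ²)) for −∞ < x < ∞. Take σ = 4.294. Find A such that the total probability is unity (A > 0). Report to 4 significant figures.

The normalization condition is ∫|χ|² dx = 1 from −∞ to ∞.
Using the Gaussian integral ∫_{−∞}^{∞} e^(−αx²) dx = √(π/α), carrying out the integral gives A² · √(π)·σ.
So A² = (√(π)·σ)^(−1).
With σ = 4.294: A² = 0.13139 and A = 0.36248.

A ≈ 0.3625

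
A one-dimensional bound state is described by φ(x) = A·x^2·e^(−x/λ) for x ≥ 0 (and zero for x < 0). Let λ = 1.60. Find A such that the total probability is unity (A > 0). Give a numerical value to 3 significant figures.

A ≈ 0.357

The normalization condition is ∫|φ|² dx = 1 from 0 to ∞.
Using ∫₀^∞ xⁿ e^(−αx) dx = n!/αⁿ⁺¹, with φ = A·x^2·e^(−x/λ), the integral evaluates to A²·[3·λ^5/4].
So A² = (3·λ^5/4)^(−1).
With λ = 1.60: A² = 0.1272 and A = 0.3566.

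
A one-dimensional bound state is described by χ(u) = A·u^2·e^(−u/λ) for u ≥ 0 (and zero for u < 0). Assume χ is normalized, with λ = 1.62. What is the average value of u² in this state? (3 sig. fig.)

⟨u^2⟩ ≈ 19.7

By definition ⟨u²⟩ = ∫ u^2 |χ(u)|² du.
Since the A² factors cancel between numerator and denominator, ⟨u²⟩ = 15·λ^2/2.
With λ = 1.62, ⟨u^2⟩ = 19.68.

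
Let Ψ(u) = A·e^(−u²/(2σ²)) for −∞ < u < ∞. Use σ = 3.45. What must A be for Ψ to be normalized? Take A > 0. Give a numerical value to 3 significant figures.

Normalization requires ∫|Ψ|² du = 1, integrated from −∞ to ∞.
Carrying out the integral gives A² · √(π)·σ.
So A² = (√(π)·σ)^(−1).
Substituting σ = 3.45 gives A² = 0.1635, so A = 0.4044.

A ≈ 0.404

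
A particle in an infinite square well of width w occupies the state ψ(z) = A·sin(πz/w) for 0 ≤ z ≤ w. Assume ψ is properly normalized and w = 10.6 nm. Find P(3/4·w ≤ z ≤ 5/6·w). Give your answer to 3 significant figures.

P ≈ 0.0620

The probability is P = ∫ |ψ|² dz over [3/4·w, 5/6·w].
Since A² = 1/(w/2), this is the region integral divided by the full normalization integral.
Let u = z/w; then A² and the length scale cancel, so P = ∫_{3/4}^{5/6} sin(π·u)^2 du ÷ ∫_{0}^{1} sin(π·u)^2 du.
Using ∫ sin(π·u)^2 du = u/2 - sin(2·π·u)/(4·π), the numerator is -1/(4·π) + 1/24 + √(3)/(8·π) and the denominator is 1/2.
The result is P = (-6 + π + 3·√(3))/(12·π).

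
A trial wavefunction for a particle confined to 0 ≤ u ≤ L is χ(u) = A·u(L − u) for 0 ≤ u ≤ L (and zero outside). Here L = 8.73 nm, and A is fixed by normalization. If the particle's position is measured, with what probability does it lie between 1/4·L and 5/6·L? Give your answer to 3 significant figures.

P = ∫_{1/4·L}^{5/6·L} |χ(u)|² du.
Since A² = 1/(L^5/30), this is the region integral divided by the full normalization integral.
In terms of t = u/L (A² and the length scale cancel between numerator and denominator), P = [∫_{1/4}^{5/6} t^2·(1 - t)^2 dt] / [∫_{0}^{1} t^2·(1 - t)^2 dt].
With ∫ t^2·(1 - t)^2 dt = t^3·(6·t^2 - 15·t + 10)/30 + C, the region integral is ≈ 0.028700 and the full one is 1/30.
Taking the ratio, P = 0.8610.

P ≈ 0.861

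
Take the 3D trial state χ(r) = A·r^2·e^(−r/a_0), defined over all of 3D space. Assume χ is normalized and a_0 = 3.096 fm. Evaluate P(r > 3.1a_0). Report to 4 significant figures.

P ≈ 0.5742

P = ∫ |χ|² 4πr² dr over r > 3.1a_0.
Normalization gives A² = 1/(45·π·a_0^7/2).
Let u = r/a_0; then A², 4π and the length scale all cancel, so P = ∫_{3.1}^{∞} u^6·e^(-2·u) du ÷ ∫_{0}^{∞} u^6·e^(-2·u) du.
With ∫ u^6·e^(-2·u) du = -(4·u^6 + 12·u^5 + 30·u^4 + 60·u^3 + 90·u^2 + 90·u + 45)·e^(-2·u)/8 + C, the region integral is ≈ 3.22995 and the full one is 45/8.
This evaluates to P = 0.57421.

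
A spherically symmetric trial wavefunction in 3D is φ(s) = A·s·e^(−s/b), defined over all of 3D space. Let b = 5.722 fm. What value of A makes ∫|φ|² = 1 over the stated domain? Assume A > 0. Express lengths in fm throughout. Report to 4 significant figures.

We need A² ∫|f|² 4πs² ds = 1, taking the integral from 0 to ∞.
(Spherical symmetry: dV = 4πs² ds.)
With ∫₀^∞ s^4 e^(−αs) ds = 4!/α^5, ∫|φ|² 4πs² ds = A²·(3·π·b^5).
Setting this equal to 1 gives A² = 1/(3·π·b^5).
Substituting b = 5.722 gives A² = 0.000017298, so A = 0.0041591.

A ≈ 0.004159 fm^(-5/2)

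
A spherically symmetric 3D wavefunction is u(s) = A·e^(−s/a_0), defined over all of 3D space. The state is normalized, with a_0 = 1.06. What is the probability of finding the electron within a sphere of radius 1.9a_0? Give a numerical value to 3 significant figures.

P ≈ 0.731

P = ∫ |u|² 4πs² ds over s ≤ 1.9a_0.
A² is fixed by ∫₀^∞ 4πs²|u|² ds = 1, i.e. A² = (π·a_0^3)^(−1).
Substituting t = s/a_0, A², 4π and the length scale all cancel in the ratio: P = ∫_{0}^{1.9} t^2·e^(-2·t) dt / ∫_{0}^{∞} t^2·e^(-2·t) dt.
With ∫ t^2·e^(-2·t) dt = -(2·t^2 + 2·t + 1)·e^(-2·t)/4 + C, the region integral is 1/4 - 601·e^(-19/5)/200 and the full one is 1/4.
The region integral divided by the full integral gives P = 0.7311.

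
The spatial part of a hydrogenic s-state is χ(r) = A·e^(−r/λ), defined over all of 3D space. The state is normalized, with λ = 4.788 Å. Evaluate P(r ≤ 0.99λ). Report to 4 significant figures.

P ≈ 0.3179

With dV = 4πr²dr, the probability is ∫|χ|² dV over r ≤ 0.99λ.
A² is fixed by ∫₀^∞ 4πr²|χ|² dr = 1, i.e. A² = (π·λ^3)^(−1).
Substituting u = r/λ, A², 4π and the length scale all cancel in the ratio: P = ∫_{0}^{0.99} u^2·e^(-2·u) du / ∫_{0}^{∞} u^2·e^(-2·u) du.
An antiderivative of u^2·e^(-2·u) is -(2·u^2 + 2·u + 1)·e^(-2·u)/4; evaluating from 0 to 0.99 gives ≈ 0.0794776, while the full integral is 1/4.
Taking the ratio yields P = 0.31791.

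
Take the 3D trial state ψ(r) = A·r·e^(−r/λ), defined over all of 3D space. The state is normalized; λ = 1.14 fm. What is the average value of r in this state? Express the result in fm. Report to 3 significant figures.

⟨r⟩ ≈ 2.85 fm

⟨r⟩ = ∫ r |ψ|² 4πr² dr over the full domain.
Using ∫₀^∞ rⁿ e^(−αr) dr = n!/αⁿ⁺¹, since the A² factors cancel between numerator and denominator, ⟨r⟩ = 5·λ/2.
With λ = 1.14, ⟨r⟩ = 2.850.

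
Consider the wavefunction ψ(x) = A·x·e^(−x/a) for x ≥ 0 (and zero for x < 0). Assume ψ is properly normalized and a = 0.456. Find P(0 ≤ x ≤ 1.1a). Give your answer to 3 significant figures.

P = ∫_{0}^{1.1a} |ψ(x)|² dx.
Since A² = 1/(a^3/4), this is the region integral divided by the full normalization integral.
Let u = x/a; then A² and the length scale cancel, so P = ∫_{0}^{1.1} u^2·e^(-2·u) du ÷ ∫_{0}^{∞} u^2·e^(-2·u) du.
With ∫ u^2·e^(-2·u) du = -(2·u^2 + 2·u + 1)·e^(-2·u)/4 + C, the region integral is 1/4 - 281·e^(-11/5)/200 and the full one is 1/4.
Taking the ratio, P = 0.3773.

P ≈ 0.377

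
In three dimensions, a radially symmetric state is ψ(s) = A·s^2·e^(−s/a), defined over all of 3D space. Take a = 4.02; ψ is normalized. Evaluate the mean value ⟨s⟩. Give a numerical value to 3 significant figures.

⟨s⟩ = ∫ s |ψ|² 4πs² ds over the full domain.
Recall ∫₀^∞ s^m e^(−s/β) ds = m!·β^(m+1), the ratio of the moment integral to the normalization integral gives ⟨s⟩ = 7·a/2.
With a = 4.02, ⟨s⟩ = 14.07.

⟨s⟩ ≈ 14.1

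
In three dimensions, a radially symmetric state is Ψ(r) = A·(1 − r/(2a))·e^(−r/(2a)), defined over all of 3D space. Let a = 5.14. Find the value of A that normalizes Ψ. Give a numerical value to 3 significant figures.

Require ∫ |Ψ|² 4πr² dr = 1 over the whole domain.
The integral (without the A² prefactor) comes out to 8·π·a^3.
With a = 5.14: A² = 0.0002930 and A = 0.01712.

A ≈ 0.0171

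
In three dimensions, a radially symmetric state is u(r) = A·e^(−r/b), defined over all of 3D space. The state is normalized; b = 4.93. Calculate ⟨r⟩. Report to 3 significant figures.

By definition ⟨r⟩ = ∫ r |u(r)|² 4πr² dr.
Using ∫₀^∞ rⁿ e^(−αr) dr = n!/αⁿ⁺¹, since the A² factors cancel between numerator and denominator, ⟨r⟩ = 3·b/2.
Putting b = 4.93 gives 7.395.

⟨r⟩ ≈ 7.40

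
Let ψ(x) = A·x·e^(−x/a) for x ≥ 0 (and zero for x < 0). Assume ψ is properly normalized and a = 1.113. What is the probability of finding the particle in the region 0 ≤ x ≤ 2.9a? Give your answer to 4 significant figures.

P = ∫_{0}^{2.9a} |ψ(x)|² dx.
With A² fixed by ∫|ψ|² = 1, i.e. A² = (a^3/4)^(−1), substitute and integrate.
In terms of u = x/a (A² and the length scale cancel between numerator and denominator), P = [∫_{0}^{2.9} u^2·e^(-2·u) du] / [∫_{0}^{∞} u^2·e^(-2·u) du].
With ∫ u^2·e^(-2·u) du = -(2·u^2 + 2·u + 1)·e^(-2·u)/4 + C, the region integral is 1/4 - 1181·e^(-29/5)/200 and the full one is 1/4.
Evaluating gives P = 0.92849.

P ≈ 0.9285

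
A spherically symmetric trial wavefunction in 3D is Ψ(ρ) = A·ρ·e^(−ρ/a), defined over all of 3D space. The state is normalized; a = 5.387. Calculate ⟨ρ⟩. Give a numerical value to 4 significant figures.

⟨ρ⟩ ≈ 13.47

⟨ρ⟩ = ∫ ρ |Ψ|² 4πρ² dρ over the full domain.
Using ∫₀^∞ ρⁿ e^(−αρ) dρ = n!/αⁿ⁺¹, the ratio of the moment integral to the normalization integral gives ⟨ρ⟩ = 5·a/2.
Putting a = 5.387 gives 13.468.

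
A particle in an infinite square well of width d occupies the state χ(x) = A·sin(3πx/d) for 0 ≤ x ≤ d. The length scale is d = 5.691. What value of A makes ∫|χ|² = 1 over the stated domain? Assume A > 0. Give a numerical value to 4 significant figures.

The normalization condition is ∫|χ|² dx = 1 from 0 to d.
With χ = A·sin(3πx/d), the integral evaluates to A²·[d/2].
Hence A² = 1/[d/2].
Substituting d = 5.691 gives A² = 0.35143, so A = 0.59282.

A ≈ 0.5928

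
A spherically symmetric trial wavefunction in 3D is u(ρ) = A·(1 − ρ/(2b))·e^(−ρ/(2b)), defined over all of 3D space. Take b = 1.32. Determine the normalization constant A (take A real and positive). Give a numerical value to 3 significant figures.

A ≈ 0.132

The normalization condition is ∫|u|² 4πρ² dρ = 1 from 0 to ∞.
The angular integral contributes 4π, leaving ∫₀^∞ ρ²|u|² dρ.
The integral (without the A² prefactor) comes out to 8·π·b^3.
Setting this equal to 1 gives A² = 1/(8·π·b^3).
With b = 1.32: A² = 0.01730 and A = 0.1315.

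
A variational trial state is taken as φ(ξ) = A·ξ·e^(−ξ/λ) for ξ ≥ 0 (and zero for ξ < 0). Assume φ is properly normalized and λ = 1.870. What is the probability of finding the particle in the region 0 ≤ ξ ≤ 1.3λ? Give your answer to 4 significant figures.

P ≈ 0.4816

P = ∫_{0}^{1.3λ} |φ(ξ)|² dξ.
With A² fixed by ∫|φ|² = 1, i.e. A² = (λ^3/4)^(−1), substitute and integrate.
In terms of u = ξ/λ (A² and the length scale cancel between numerator and denominator), P = [∫_{0}^{1.3} u^2·e^(-2·u) du] / [∫_{0}^{∞} u^2·e^(-2·u) du].
With ∫ u^2·e^(-2·u) du = -(2·u^2 + 2·u + 1)·e^(-2·u)/4 + C, the region integral is 1/4 - 349·e^(-13/5)/200 and the full one is 1/4.
This works out to P = 0.48157.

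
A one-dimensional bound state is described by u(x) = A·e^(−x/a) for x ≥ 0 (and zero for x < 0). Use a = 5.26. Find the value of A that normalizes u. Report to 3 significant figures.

We need A² ∫|f|² dx = 1, taking the integral from 0 to ∞.
With ∫₀^∞ x^0 e^(−αx) dx = 0!/α^1, carrying out the integral gives A² · a/2.
Setting this equal to 1 gives A² = 1/(a/2).
With a = 5.26: A² = 0.3802 and A = 0.6166.

A ≈ 0.617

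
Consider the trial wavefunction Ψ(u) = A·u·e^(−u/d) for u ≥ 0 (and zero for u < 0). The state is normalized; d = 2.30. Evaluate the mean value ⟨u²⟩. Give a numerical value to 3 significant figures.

By definition ⟨u²⟩ = ∫ u^2 |Ψ(u)|² du.
Using ∫₀^∞ uⁿ e^(−αu) du = n!/αⁿ⁺¹, the ratio of the moment integral to the normalization integral gives ⟨u²⟩ = 3·d^2.
Putting d = 2.30 gives 15.87.

⟨u^2⟩ ≈ 15.9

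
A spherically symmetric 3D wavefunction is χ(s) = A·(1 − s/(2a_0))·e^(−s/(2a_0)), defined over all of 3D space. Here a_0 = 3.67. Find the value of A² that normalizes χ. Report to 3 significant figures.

Normalization requires ∫|χ|² 4πs² ds = 1, integrated from 0 to ∞.
Recall ∫₀^∞ s^m e^(−s/β) ds = m!·β^(m+1), ∫|χ|² 4πs² ds = A²·(8·π·a_0^3).
So A² = (8·π·a_0^3)^(−1).
Plugging in a_0 = 3.67 yields A = 0.02837.

A^2 ≈ 0.000805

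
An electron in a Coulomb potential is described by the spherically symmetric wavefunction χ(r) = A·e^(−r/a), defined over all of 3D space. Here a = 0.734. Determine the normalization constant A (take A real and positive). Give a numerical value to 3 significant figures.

We need A² ∫|f|² 4πr² dr = 1, taking the integral from 0 to ∞.
In 3D with spherical symmetry the volume element is 4πr² dr.
Recall ∫₀^∞ r^m e^(−r/β) dr = m!·β^(m+1), with χ = A·e^(−r/a), the integral evaluates to A²·[π·a^3].
So A² = (π·a^3)^(−1).
With a = 0.734: A² = 0.8049 and A = 0.8972.

A ≈ 0.897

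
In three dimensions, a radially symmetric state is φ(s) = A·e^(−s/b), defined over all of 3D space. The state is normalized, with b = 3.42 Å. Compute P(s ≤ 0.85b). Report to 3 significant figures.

P ≈ 0.243

Integrate the radial probability density 4πs²|φ|² over s ≤ 0.85b.
The full normalization integral is A²·[π·b^3] = 1, fixing A².
In terms of u = s/b (A², 4π and the length scale all cancel between numerator and denominator), P = [∫_{0}^{0.85} u^2·e^(-2·u) du] / [∫_{0}^{∞} u^2·e^(-2·u) du].
With ∫ u^2·e^(-2·u) du = -(2·u^2 + 2·u + 1)·e^(-2·u)/4 + C, the region integral is 1/4 - 829·e^(-17/10)/800 and the full one is 1/4.
Taking the ratio yields P = 0.2428.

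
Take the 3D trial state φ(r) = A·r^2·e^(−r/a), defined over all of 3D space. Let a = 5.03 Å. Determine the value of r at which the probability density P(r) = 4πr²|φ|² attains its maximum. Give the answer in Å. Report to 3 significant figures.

Set d/dr [P(r) = 4πr²|φ|²] = 0 and solve for r > 0.
Solving yields r = 3·a.
With a = 5.03, the most probable radial distance is 15.09 Å.

r ≈ 15.1 Å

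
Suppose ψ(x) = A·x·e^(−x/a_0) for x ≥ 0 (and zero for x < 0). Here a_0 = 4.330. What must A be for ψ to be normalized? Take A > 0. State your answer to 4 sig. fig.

We need A² ∫|f|² dx = 1, taking the integral from 0 to ∞.
Carrying out the integral gives A² · a_0^3/4.
So A² = (a_0^3/4)^(−1).
Plugging in a_0 = 4.330 yields A = 0.22197.

A ≈ 0.2220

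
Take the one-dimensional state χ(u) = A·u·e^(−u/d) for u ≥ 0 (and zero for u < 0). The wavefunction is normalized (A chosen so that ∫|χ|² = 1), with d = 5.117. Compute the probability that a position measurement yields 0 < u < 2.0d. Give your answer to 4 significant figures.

P = ∫_{0}^{2.0d} |χ(u)|² du.
With A² fixed by ∫|χ|² = 1, i.e. A² = (d^3/4)^(−1), substitute and integrate.
In terms of t = u/d (A² and the length scale cancel between numerator and denominator), P = [∫_{0}^{2.0} t^2·e^(-2·t) dt] / [∫_{0}^{∞} t^2·e^(-2·t) dt].
An antiderivative of t^2·e^(-2·t) is -(2·t^2 + 2·t + 1)·e^(-2·t)/4; evaluating from 0 to 2.0 gives 1/4 - 13·e^(-4)/4, while the full integral is 1/4.
This works out to P = 0.76190.

P ≈ 0.7619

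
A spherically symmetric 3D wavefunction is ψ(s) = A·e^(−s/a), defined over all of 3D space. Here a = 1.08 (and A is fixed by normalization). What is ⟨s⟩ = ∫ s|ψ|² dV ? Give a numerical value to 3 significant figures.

⟨s⟩ ≈ 1.62

⟨s⟩ = ∫ s |ψ|² 4πs² ds over the full domain.
With ∫₀^∞ s^3 e^(−αs) ds = 3!/α^4, since the A² factors cancel between numerator and denominator, ⟨s⟩ = 3·a/2.
With a = 1.08, ⟨s⟩ = 1.620.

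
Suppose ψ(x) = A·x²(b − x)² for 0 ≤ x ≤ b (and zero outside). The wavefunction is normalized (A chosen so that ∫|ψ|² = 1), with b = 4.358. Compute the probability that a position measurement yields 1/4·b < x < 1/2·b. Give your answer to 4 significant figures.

P ≈ 0.4511

The probability is P = ∫ |ψ|² dx over [1/4·b, 1/2·b].
Since A² = 1/(b^9/630), this is the region integral divided by the full normalization integral.
Substituting u = x/b, A² and the length scale cancel in the ratio: P = ∫_{1/4}^{1/2} u^4·(1 - u)^4 du / ∫_{0}^{1} u^4·(1 - u)^4 du.
An antiderivative of u^4·(1 - u)^4 is u^5·(70·u^4 - 315·u^3 + 540·u^2 - 420·u + 126)/630; evaluating from 1/4 to 1/2 gives ≈ 0.000715988, while the full integral is 1/630.
The result is P = 0.45107.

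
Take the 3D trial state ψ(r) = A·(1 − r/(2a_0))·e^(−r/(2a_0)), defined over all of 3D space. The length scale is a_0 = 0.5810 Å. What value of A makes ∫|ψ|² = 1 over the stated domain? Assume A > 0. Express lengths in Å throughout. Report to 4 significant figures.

A ≈ 0.4504 Å^(-3/2)

We need A² ∫|f|² 4πr² dr = 1, taking the integral from 0 to ∞.
Recall ∫₀^∞ r^m e^(−r/β) dr = m!·β^(m+1), carrying out the integral gives A² · 8·π·a_0^3.
Setting this equal to 1 gives A² = 1/(8·π·a_0^3).
Plugging in a_0 = 0.5810 yields A = 0.45042.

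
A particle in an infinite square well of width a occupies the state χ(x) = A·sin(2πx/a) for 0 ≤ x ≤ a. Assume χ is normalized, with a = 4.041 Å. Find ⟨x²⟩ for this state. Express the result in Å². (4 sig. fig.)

⟨x²⟩ = ∫ x^2 |χ|² dx over the full domain.
The ratio of the moment integral to the normalization integral gives ⟨x²⟩ = -a^2/(8·π^2) + a^2/3.
With a = 4.041, ⟨x^2⟩ = 5.2364.

⟨x^2⟩ ≈ 5.236 Å^2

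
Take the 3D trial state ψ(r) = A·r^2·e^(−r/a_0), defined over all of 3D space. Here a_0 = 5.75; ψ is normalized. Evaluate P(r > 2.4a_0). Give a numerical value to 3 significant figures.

Integrate the radial probability density 4πr²|ψ|² over r > 2.4a_0.
A² is fixed by ∫₀^∞ 4πr²|ψ|² dr = 1, i.e. A² = (45·π·a_0^7/2)^(−1).
Substituting u = r/a_0, A², 4π and the length scale all cancel in the ratio: P = ∫_{2.4}^{∞} u^6·e^(-2·u) du / ∫_{0}^{∞} u^6·e^(-2·u) du.
With ∫ u^6·e^(-2·u) du = -(4·u^6 + 12·u^5 + 30·u^4 + 60·u^3 + 90·u^2 + 90·u + 45)·e^(-2·u)/8 + C, the region integral is ≈ 4.4483 and the full one is 45/8.
The region integral divided by the full integral gives P = 0.7908.

P ≈ 0.791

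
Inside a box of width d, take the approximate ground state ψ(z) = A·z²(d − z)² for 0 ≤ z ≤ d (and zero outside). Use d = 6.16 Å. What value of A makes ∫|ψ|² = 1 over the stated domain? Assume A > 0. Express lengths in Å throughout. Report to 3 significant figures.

Normalization requires ∫|ψ|² dz = 1, integrated from 0 to d.
Expanding the polynomial and integrating term by term, carrying out the integral gives A² · d^9/630.
So A² = (d^9/630)^(−1).
With d = 6.16: A² = 0.00004933 and A = 0.007024.

A ≈ 0.00702 Å^(-9/2)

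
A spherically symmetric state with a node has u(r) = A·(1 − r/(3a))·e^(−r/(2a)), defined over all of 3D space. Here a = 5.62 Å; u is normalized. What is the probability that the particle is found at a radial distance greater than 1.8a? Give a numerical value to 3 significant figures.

With dV = 4πr²dr, the probability is ∫|u|² dV over r > 1.8a.
Normalization gives A² = 1/(8·π·a^3/3).
Substituting t = r/a, A², 4π and the length scale all cancel in the ratio: P = ∫_{1.8}^{∞} t^2·(1 - t/3)^2·e^(-t) dt / ∫_{0}^{∞} t^2·(1 - t/3)^2·e^(-t) dt.
With ∫ t^2·(1 - t/3)^2·e^(-t) dt = (-t^4 + 2·t^3 - 3·t^2 - 6·t - 6)·e^(-t)/9 + C, the region integral is 5282·e^(-9/5)/1875 and the full one is 2/3.
The region integral divided by the full integral gives P = 0.6985.

P ≈ 0.698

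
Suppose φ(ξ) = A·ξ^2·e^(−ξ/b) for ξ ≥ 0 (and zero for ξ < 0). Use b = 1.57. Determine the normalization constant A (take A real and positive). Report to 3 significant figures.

Normalization requires ∫|φ|² dξ = 1, integrated from 0 to ∞.
Recall ∫₀^∞ ξ^m e^(−ξ/β) dξ = m!·β^(m+1), the integral (without the A² prefactor) comes out to 3·b^5/4.
With b = 1.57: A² = 0.1398 and A = 0.3739.

A ≈ 0.374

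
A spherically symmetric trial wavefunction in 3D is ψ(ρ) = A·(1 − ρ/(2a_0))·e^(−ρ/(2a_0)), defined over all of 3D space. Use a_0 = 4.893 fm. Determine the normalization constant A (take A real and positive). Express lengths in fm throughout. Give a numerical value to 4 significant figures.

Require ∫ |ψ|² 4πρ² dρ = 1 over the whole domain.
The angular integral contributes 4π, leaving ∫₀^∞ ρ²|ψ|² dρ.
With ∫₀^∞ ρ^4 e^(−αρ) dρ = 4!/α^5, ∫|ψ|² 4πρ² dρ = A²·(8·π·a_0^3).
Hence A² = 1/[8·π·a_0^3].
With a_0 = 4.893: A² = 0.00033965 and A = 0.018430.

A ≈ 0.01843 fm^(-3/2)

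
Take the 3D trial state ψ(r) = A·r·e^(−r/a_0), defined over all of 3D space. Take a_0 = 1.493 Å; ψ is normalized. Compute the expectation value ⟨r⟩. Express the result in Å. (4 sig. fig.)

The expectation value is the |ψ|²-weighted average of r: ∫ r|ψ|² 4πr² dr.
Recall ∫₀^∞ r^m e^(−r/β) dr = m!·β^(m+1), since the A² factors cancel between numerator and denominator, ⟨r⟩ = 5·a_0/2.
Putting a_0 = 1.493 gives 3.7325.

⟨r⟩ ≈ 3.733 Å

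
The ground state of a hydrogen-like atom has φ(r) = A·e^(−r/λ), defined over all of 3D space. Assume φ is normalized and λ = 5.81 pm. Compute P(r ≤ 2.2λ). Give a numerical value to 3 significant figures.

P ≈ 0.815

Integrate the radial probability density 4πr²|φ|² over r ≤ 2.2λ.
A² is fixed by ∫₀^∞ 4πr²|φ|² dr = 1, i.e. A² = (π·λ^3)^(−1).
Let u = r/λ; then A², 4π and the length scale all cancel, so P = ∫_{0}^{2.2} u^2·e^(-2·u) du ÷ ∫_{0}^{∞} u^2·e^(-2·u) du.
Using ∫ u^2·e^(-2·u) du = -(2·u^2 + 2·u + 1)·e^(-2·u)/4, the numerator is 1/4 - 377·e^(-22/5)/100 and the denominator is 1/4.
The region integral divided by the full integral gives P = 0.8149.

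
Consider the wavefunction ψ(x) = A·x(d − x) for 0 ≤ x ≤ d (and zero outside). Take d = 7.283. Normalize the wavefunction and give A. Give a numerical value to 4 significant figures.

A ≈ 0.03826

Require ∫ |ψ|² dx = 1 over the whole domain.
Expanding the polynomial and integrating term by term, with ψ = A·x(d − x), the integral evaluates to A²·[d^5/30].
With d = 7.283: A² = 0.0014641 and A = 0.038264.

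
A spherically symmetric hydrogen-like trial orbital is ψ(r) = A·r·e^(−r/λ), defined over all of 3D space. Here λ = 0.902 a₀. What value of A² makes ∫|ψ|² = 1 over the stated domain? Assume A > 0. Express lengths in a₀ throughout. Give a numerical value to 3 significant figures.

A^2 ≈ 0.178 a₀^(-5)

The normalization condition is ∫|ψ|² 4πr² dr = 1 from 0 to ∞.
The integral (without the A² prefactor) comes out to 3·π·λ^5.
Hence A² = 1/[3·π·λ^5].
Substituting λ = 0.902 gives A² = 0.1777, so A = 0.4215.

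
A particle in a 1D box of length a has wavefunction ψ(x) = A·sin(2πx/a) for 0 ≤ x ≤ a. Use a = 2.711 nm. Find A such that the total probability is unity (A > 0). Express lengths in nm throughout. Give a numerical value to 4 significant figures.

Normalization requires ∫|ψ|² dx = 1, integrated from 0 to a.
Using sin²θ = (1 − cos 2θ)/2, with ψ = A·sin(2πx/a), the integral evaluates to A²·[a/2].
Setting this equal to 1 gives A² = 1/(a/2).
With a = 2.711: A² = 0.73774 and A = 0.85892.

A ≈ 0.8589 nm^(-1/2)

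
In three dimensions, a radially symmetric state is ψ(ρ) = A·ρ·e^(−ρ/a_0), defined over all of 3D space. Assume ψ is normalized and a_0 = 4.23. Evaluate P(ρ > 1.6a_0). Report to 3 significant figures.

P ≈ 0.781

Integrate the radial probability density 4πρ²|ψ|² over ρ > 1.6a_0.
The full normalization integral is A²·[3·π·a_0^5] = 1, fixing A².
Let u = ρ/a_0; then A², 4π and the length scale all cancel, so P = ∫_{1.6}^{∞} u^4·e^(-2·u) du ÷ ∫_{0}^{∞} u^4·e^(-2·u) du.
With ∫ u^4·e^(-2·u) du = -(u^4/2 + u^3 + 3·u^2/2 + 3·u/2 + 3/4)·e^(-2·u) + C, the region integral is ≈ 0.58546 and the full one is 3/4.
The region integral divided by the full integral gives P = 0.7806.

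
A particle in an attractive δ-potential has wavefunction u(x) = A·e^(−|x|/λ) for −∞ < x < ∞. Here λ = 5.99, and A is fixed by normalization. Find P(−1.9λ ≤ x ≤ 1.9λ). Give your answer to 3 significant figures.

P ≈ 0.978

|u|² is the probability density, so P = ∫_{−1.9λ}^{1.9λ} |u|² dx.
With A² fixed by ∫|u|² = 1, i.e. A² = (λ)^(−1), substitute and integrate.
By symmetry take twice the x ≥ 0 contribution in numerator and denominator; the 2's cancel. In terms of t = x/λ (A² and the length scale cancel between numerator and denominator), P = [∫_{0}^{1.9} e^(-2·t) dt] / [∫_{0}^{∞} e^(-2·t) dt].
Using ∫ e^(-2·t) dt = -e^(-2·t)/2, the numerator is 1/2 - e^(-19/5)/2 and the denominator is 1/2.
Taking the ratio, P = 0.9776.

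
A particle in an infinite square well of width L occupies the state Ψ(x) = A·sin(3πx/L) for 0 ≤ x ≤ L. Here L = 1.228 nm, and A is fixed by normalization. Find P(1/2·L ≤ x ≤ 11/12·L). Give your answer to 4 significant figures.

|Ψ|² is the probability density, so P = ∫_{1/2·L}^{11/12·L} |Ψ|² dx.
With A² fixed by ∫|Ψ|² = 1, i.e. A² = (L/2)^(−1), substitute and integrate.
In terms of u = x/L (A² and the length scale cancel between numerator and denominator), P = [∫_{1/2}^{11/12} sin(3·π·u)^2 du] / [∫_{0}^{1} sin(3·π·u)^2 du].
Using ∫ sin(3·π·u)^2 du = u/2 - sin(6·π·u)/(12·π), the numerator is 1/(12·π) + 5/24 and the denominator is 1/2.
Evaluating gives P = (2 + 5·π)/(12·π).

P ≈ 0.4697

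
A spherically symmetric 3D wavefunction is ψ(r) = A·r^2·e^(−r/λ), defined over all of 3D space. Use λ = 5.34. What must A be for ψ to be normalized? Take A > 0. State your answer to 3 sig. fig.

Require ∫ |ψ|² 4πr² dr = 1 over the whole domain.
(Spherical symmetry: dV = 4πr² dr.)
With ψ = A·r^2·e^(−r/λ), the integral evaluates to A²·[45·π·λ^7/2].
So A² = (45·π·λ^7/2)^(−1).
Plugging in λ = 5.34 yields A = 0.0003380.

A ≈ 0.000338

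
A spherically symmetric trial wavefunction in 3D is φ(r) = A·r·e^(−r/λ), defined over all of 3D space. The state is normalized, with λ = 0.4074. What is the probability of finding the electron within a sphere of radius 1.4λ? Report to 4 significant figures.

Integrate the radial probability density 4πr²|φ|² over r ≤ 1.4λ.
The full normalization integral is A²·[3·π·λ^5] = 1, fixing A².
In terms of u = r/λ (A², 4π and the length scale all cancel between numerator and denominator), P = [∫_{0}^{1.4} u^4·e^(-2·u) du] / [∫_{0}^{∞} u^4·e^(-2·u) du].
An antiderivative of u^4·e^(-2·u) is -(u^4/2 + u^3 + 3·u^2/2 + 3·u/2 + 3/4)·e^(-2·u); evaluating from 0 to 1.4 gives ≈ 0.114243, while the full integral is 3/4.
Taking the ratio yields P = 0.15232.

P ≈ 0.1523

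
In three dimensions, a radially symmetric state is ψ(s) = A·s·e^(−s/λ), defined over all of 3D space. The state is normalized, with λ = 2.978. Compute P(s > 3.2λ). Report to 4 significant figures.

Integrate the radial probability density 4πs²|ψ|² over s > 3.2λ.
Normalization gives A² = 1/(3·π·λ^5).
Substituting u = s/λ, A², 4π and the length scale all cancel in the ratio: P = ∫_{3.2}^{∞} u^4·e^(-2·u) du / ∫_{0}^{∞} u^4·e^(-2·u) du.
With ∫ u^4·e^(-2·u) du = -(u^4/2 + u^3 + 3·u^2/2 + 3·u/2 + 3/4)·e^(-2·u) + C, the region integral is ≈ 0.176303 and the full one is 3/4.
This evaluates to P = 0.23507.

P ≈ 0.2351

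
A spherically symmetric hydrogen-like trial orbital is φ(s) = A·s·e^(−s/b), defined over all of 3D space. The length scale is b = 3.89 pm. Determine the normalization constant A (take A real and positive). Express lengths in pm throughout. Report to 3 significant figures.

The normalization condition is ∫|φ|² 4πs² ds = 1 from 0 to ∞.
The angular integral contributes 4π, leaving ∫₀^∞ s²|φ|² ds.
The integral (without the A² prefactor) comes out to 3·π·b^5.
Hence A² = 1/[3·π·b^5].
Substituting b = 3.89 gives A² = 0.0001191, so A = 0.01091.

A ≈ 0.0109 pm^(-5/2)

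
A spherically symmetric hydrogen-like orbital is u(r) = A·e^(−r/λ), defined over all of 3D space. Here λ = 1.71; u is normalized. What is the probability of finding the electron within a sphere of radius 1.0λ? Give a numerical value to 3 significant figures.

Integrate the radial probability density 4πr²|u|² over r ≤ 1.0λ.
A² is fixed by ∫₀^∞ 4πr²|u|² dr = 1, i.e. A² = (π·λ^3)^(−1).
Substituting t = r/λ, A², 4π and the length scale all cancel in the ratio: P = ∫_{0}^{1.0} t^2·e^(-2·t) dt / ∫_{0}^{∞} t^2·e^(-2·t) dt.
Using ∫ t^2·e^(-2·t) dt = -(2·t^2 + 2·t + 1)·e^(-2·t)/4, the numerator is 1/4 - 5·e^(-2)/4 and the denominator is 1/4.
This evaluates to P = 0.3233.

P ≈ 0.323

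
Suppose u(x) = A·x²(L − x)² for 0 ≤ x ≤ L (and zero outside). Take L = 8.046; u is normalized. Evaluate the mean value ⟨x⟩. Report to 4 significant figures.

The expectation value is the |u|²-weighted average of x: ∫ x|u|² dx.
Evaluating both integrals, ⟨x⟩ = L/2.
With L = 8.046, ⟨x⟩ = 4.0230.

⟨x⟩ ≈ 4.023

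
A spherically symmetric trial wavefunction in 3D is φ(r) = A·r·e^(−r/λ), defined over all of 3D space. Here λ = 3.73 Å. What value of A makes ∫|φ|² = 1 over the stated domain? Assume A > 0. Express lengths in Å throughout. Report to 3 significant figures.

A ≈ 0.0121 Å^(-5/2)

Require ∫ |φ|² 4πr² dr = 1 over the whole domain.
With φ = A·r·e^(−r/λ), the integral evaluates to A²·[3·π·λ^5].
So A² = (3·π·λ^5)^(−1).
Plugging in λ = 3.73 yields A = 0.01212.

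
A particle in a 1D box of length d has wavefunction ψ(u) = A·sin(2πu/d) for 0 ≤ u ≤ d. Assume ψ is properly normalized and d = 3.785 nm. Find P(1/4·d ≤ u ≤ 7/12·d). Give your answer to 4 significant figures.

The probability is P = ∫ |ψ|² du over [1/4·d, 7/12·d].
The normalization integral ∫|ψ|²du over the whole domain equals d/2·A², and A² cancels in the ratio.
Substituting t = u/d, A² and the length scale cancel in the ratio: P = ∫_{1/4}^{7/12} sin(2·π·t)^2 dt / ∫_{0}^{1} sin(2·π·t)^2 dt.
Using ∫ sin(2·π·t)^2 dt = t/2 - sin(4·π·t)/(8·π), the numerator is -√(3)/(16·π) + 1/6 and the denominator is 1/2.
Taking the ratio, P = (-√(3)/8 + π/3)/π.

P ≈ 0.2644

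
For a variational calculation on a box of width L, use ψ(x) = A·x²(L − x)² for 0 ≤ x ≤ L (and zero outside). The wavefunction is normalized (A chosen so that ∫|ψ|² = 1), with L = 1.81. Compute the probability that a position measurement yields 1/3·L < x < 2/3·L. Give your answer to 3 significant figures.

|ψ|² is the probability density, so P = ∫_{1/3·L}^{2/3·L} |ψ|² dx.
Since A² = 1/(L^9/630), this is the region integral divided by the full normalization integral.
Substituting u = x/L, A² and the length scale cancel in the ratio: P = ∫_{1/3}^{2/3} u^4·(1 - u)^4 du / ∫_{0}^{1} u^4·(1 - u)^4 du.
An antiderivative of u^4·(1 - u)^4 is u^5·(70·u^4 - 315·u^3 + 540·u^2 - 420·u + 126)/630; evaluating from 1/3 to 2/3 gives ≈ 0.0011275, while the full integral is 1/630.
This works out to P = 0.7103.

P ≈ 0.710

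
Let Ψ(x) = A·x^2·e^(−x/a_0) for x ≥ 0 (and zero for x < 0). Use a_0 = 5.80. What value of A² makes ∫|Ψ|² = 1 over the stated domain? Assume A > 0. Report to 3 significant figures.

We need A² ∫|f|² dx = 1, taking the integral from 0 to ∞.
Recall ∫₀^∞ x^m e^(−x/β) dx = m!·β^(m+1), carrying out the integral gives A² · 3·a_0^5/4.
With a_0 = 5.80: A² = 0.0002031 and A = 0.01425.

A^2 ≈ 0.000203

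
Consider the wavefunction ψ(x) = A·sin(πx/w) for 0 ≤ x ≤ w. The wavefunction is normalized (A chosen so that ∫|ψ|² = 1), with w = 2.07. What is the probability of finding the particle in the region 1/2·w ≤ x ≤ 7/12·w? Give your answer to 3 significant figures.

P ≈ 0.163

The probability is P = ∫ |ψ|² dx over [1/2·w, 7/12·w].
Since A² = 1/(w/2), this is the region integral divided by the full normalization integral.
Let u = x/w; then A² and the length scale cancel, so P = ∫_{1/2}^{7/12} sin(π·u)^2 du ÷ ∫_{0}^{1} sin(π·u)^2 du.
An antiderivative of sin(π·u)^2 is u/2 - sin(2·π·u)/(4·π); evaluating from 1/2 to 7/12 gives 1/(8·π) + 1/24, while the full integral is 1/2.
The result is P = (3 + π)/(12·π).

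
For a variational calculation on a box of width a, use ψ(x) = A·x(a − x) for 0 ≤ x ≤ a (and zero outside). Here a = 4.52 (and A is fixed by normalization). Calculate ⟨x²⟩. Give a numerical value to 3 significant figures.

⟨x^2⟩ ≈ 5.84

⟨x²⟩ = ∫ x^2 |ψ|² dx over the full domain.
Evaluating both integrals, ⟨x²⟩ = 2·a^2/7.
With a = 4.52, ⟨x^2⟩ = 5.837.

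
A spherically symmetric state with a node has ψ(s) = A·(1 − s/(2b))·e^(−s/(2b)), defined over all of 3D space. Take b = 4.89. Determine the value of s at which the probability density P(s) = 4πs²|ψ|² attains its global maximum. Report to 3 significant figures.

s ≈ 25.6

The maximum of P(s) = 4πs²|ψ|² occurs where its derivative vanishes.
This gives s = b·(√(5) + 3).
With b = 4.89, the most probable radial distance is 25.60.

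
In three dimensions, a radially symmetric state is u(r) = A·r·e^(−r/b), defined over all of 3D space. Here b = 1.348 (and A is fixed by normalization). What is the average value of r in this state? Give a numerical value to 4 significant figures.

⟨r⟩ ≈ 3.370

By definition ⟨r⟩ = ∫ r |u(r)|² 4πr² dr.
With ∫₀^∞ r^5 e^(−αr) dr = 5!/α^6, since the A² factors cancel between numerator and denominator, ⟨r⟩ = 5·b/2.
With b = 1.348, ⟨r⟩ = 3.3700.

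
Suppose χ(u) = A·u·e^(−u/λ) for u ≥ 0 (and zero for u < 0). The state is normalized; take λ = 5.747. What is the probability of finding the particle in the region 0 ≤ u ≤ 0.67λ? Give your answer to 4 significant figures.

The probability is P = ∫ |χ|² du over [0, 0.67λ].
With A² fixed by ∫|χ|² = 1, i.e. A² = (λ^3/4)^(−1), substitute and integrate.
Let t = u/λ; then A² and the length scale cancel, so P = ∫_{0}^{0.67} t^2·e^(-2·t) dt ÷ ∫_{0}^{∞} t^2·e^(-2·t) dt.
With ∫ t^2·e^(-2·t) dt = -(2·t^2 + 2·t + 1)·e^(-2·t)/4 + C, the region integral is ≈ 0.0380490 and the full one is 1/4.
Taking the ratio, P = 0.15220.

P ≈ 0.1522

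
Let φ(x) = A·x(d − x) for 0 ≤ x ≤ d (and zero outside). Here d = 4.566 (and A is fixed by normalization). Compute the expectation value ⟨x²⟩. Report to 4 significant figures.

⟨x^2⟩ ≈ 5.957

By definition ⟨x²⟩ = ∫ x^2 |φ(x)|² dx.
Expanding the polynomial and integrating term by term, the ratio of the moment integral to the normalization integral gives ⟨x²⟩ = 2·d^2/7.
With d = 4.566, ⟨x^2⟩ = 5.9567.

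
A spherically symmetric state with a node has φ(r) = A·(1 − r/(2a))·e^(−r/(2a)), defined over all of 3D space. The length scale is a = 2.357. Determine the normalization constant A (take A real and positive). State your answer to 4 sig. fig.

Require ∫ |φ|² 4πr² dr = 1 over the whole domain.
(Spherical symmetry: dV = 4πr² dr.)
Using ∫₀^∞ rⁿ e^(−αr) dr = n!/αⁿ⁺¹, ∫|φ|² 4πr² dr = A²·(8·π·a^3).
So A² = (8·π·a^3)^(−1).
With a = 2.357: A² = 0.0030387 and A = 0.055124.

A ≈ 0.05512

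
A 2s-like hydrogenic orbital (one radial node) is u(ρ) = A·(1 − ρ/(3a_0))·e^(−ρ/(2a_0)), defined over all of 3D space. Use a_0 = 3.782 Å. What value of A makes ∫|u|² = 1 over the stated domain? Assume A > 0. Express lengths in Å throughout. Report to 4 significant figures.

Require ∫ |u|² 4πρ² dρ = 1 over the whole domain.
∫|u|² 4πρ² dρ = A²·(8·π·a_0^3/3).
So A² = (8·π·a_0^3/3)^(−1).
Plugging in a_0 = 3.782 yields A = 0.046974.

A ≈ 0.04697 Å^(-3/2)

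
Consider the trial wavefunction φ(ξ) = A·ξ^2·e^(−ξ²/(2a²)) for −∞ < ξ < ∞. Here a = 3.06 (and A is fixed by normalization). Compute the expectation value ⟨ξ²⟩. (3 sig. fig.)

⟨ξ²⟩ = ∫ ξ^2 |φ|² dξ over the full domain.
Evaluating both integrals, ⟨ξ²⟩ = 5·a^2/2.
Putting a = 3.06 gives 23.41.

⟨ξ^2⟩ ≈ 23.4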